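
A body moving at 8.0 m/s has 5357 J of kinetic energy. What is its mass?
m = 2·KE/v² = 2·5357/(8.0)² = 167.4 kg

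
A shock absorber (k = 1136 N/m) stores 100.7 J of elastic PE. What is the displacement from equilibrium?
x = √(2·PE/k) = √(2·100.7/1136) = 0.4211 m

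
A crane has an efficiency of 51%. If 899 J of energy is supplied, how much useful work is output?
W_out = η·W_in = 0.51·899 = 458.49 J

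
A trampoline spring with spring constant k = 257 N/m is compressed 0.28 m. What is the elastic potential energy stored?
PE = ½kx² = ½(257)(0.28)² = 10.07 J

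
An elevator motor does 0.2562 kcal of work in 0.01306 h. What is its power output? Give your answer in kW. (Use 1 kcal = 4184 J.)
Convert to SI: W = 1071.94 J, t = 47.016 s
P = W/t = 1071.94/47.016 = 22.7995 W = 0.0228 kW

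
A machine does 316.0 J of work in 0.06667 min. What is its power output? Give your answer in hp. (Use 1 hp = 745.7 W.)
Convert to SI: W = 316.0 J, t = 4.0002 s
P = W/t = 316.0/4.0002 = 78.9961 W = 0.1059 hp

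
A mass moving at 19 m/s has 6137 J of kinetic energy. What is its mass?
m = 2·KE/v² = 2·6137/(19)² = 34.0 kg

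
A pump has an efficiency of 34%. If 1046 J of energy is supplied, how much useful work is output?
W_out = η·W_in = 0.34·1046 = 355.64 J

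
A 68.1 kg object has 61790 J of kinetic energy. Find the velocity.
v = √(2·KE/m) = √(2·61790/68.1) = 42.6 m/s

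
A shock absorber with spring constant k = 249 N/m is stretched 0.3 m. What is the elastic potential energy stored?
PE = ½kx² = ½(249)(0.3)² = 11.21 J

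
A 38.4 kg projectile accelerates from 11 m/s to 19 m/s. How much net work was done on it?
W = ΔKE = ½m(v₂² − v₁²) = ½(38.4)(19² − 11²) = 4608.0 J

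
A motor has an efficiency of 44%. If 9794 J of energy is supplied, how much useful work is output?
W_out = η·W_in = 0.44·9794 = 4309.36 J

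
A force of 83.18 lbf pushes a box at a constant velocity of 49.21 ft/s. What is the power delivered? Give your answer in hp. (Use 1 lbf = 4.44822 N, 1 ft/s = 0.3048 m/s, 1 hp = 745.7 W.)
Convert to SI: F = 370.003 N, v = 14.9992 m/s
P = Fv = (370.003)(14.9992) = 5549.75 W = 7.442 hp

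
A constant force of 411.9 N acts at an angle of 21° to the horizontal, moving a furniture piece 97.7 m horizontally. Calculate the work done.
W = F·d·cosθ = (411.9)(97.7)cos(21°) = 37570 J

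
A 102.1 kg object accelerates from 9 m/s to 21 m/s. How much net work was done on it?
W = ΔKE = ½m(v₂² − v₁²) = ½(102.1)(21² − 9²) = 18378.0 J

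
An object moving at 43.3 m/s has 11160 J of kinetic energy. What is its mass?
m = 2·KE/v² = 2·11160/(43.3)² = 11.9 kg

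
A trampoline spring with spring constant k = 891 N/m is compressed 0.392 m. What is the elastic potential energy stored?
PE = ½kx² = ½(891)(0.392)² = 68.46 J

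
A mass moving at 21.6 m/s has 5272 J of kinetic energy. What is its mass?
m = 2·KE/v² = 2·5272/(21.6)² = 22.6 kg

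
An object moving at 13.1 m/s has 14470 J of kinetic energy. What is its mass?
m = 2·KE/v² = 2·14470/(13.1)² = 168.6 kg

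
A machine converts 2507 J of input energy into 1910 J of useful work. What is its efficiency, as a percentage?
η = W_out/W_in = 1910/2507 = 76.19%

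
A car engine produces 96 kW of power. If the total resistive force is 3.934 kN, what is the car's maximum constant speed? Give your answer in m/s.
Convert to SI: F = 3934.0 N
P = Fv ⇒ v = P/F = 96000 W/3934.0 N = 24.4 m/s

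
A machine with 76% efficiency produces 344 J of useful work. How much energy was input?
W_in = W_out/η = 344/0.76 = 452.6 J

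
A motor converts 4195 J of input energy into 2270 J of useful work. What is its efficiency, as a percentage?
η = W_out/W_in = 2270/4195 = 54.11%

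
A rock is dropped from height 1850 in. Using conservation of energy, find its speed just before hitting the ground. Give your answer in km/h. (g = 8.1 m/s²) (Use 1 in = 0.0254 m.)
Convert to SI: h = 46.99 m
mgh = ½mv² ⇒ v = √(2gh) = √(2·8.1·46.99) = 27.5905 m/s = 99.33 km/h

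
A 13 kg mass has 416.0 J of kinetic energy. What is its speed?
v = √(2·KE/m) = √(2·416.0/13) = 8.0 m/s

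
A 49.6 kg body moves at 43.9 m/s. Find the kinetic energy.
KE = ½mv² = ½(49.6)(43.9)² = 47790 J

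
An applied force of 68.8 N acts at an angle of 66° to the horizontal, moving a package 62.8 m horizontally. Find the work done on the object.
W = F·d·cosθ = (68.8)(62.8)cos(66°) = 1757 J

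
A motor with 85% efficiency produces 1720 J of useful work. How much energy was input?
W_in = W_out/η = 1720/0.85 = 2024 J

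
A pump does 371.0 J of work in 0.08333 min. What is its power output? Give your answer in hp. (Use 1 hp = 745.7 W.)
Convert to SI: W = 371.0 J, t = 4.9998 s
P = W/t = 371.0/4.9998 = 74.203 W = 0.09951 hp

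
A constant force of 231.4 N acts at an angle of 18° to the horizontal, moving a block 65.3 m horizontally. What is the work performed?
W = F·d·cosθ = (231.4)(65.3)cos(18°) = 14370 J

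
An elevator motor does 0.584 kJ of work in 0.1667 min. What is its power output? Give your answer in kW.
Convert to SI: W = 584.0 J, t = 10.002 s
P = W/t = 584.0/10.002 = 58.3883 W = 0.05839 kW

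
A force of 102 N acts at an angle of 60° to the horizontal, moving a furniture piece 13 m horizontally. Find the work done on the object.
W = F·d·cosθ = (102)(13)cos(60°) = 663.0 J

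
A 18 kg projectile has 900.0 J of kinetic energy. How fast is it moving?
v = √(2·KE/m) = √(2·900.0/18) = 10.0 m/s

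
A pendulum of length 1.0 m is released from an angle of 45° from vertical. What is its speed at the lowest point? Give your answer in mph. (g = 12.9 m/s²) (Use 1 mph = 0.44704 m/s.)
h = L(1 − cosθ) = 1.0(1 − cos45°) = 0.292893 m
v = √(2gh) = √(2·12.9·0.292893) = 2.74894 m/s = 6.149 mph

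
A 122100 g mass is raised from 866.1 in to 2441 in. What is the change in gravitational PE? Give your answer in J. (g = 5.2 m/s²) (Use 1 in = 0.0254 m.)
Convert to SI: m = 122.1 kg, Δh = 40.0025 m
ΔPE = mgΔh = (122.1)(5.2)(40.0025) = 25400 J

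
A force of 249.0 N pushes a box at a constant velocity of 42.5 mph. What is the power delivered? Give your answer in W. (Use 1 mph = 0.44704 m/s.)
Convert to SI: F = 249.0 N, v = 18.9992 m/s
P = Fv = (249.0)(18.9992) = 4731 W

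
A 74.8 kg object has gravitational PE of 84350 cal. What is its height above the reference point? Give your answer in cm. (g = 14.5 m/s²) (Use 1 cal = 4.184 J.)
Convert to SI: m = 74.8 kg, PE = 352920 J
h = PE/(mg) = 352920/(74.8·14.5) = 325.392 m = 32540 cm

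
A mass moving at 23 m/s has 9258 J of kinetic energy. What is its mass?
m = 2·KE/v² = 2·9258/(23)² = 35.0 kg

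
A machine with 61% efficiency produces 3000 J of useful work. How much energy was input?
W_in = W_out/η = 3000/0.61 = 4918 J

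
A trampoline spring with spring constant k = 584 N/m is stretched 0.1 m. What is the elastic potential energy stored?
PE = ½kx² = ½(584)(0.1)² = 2.92 J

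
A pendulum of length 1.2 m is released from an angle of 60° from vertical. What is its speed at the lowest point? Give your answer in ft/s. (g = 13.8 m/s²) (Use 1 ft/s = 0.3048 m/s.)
h = L(1 − cosθ) = 1.2(1 − cos60°) = 0.6 m
v = √(2gh) = √(2·13.8·0.6) = 4.0694 m/s = 13.35 ft/s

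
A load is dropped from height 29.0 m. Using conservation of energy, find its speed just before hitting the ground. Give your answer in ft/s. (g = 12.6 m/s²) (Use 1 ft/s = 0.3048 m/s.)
mgh = ½mv² ⇒ v = √(2gh) = √(2·12.6·29.0) = 27.0333 m/s = 88.69 ft/s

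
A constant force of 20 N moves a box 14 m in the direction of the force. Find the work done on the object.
W = F·d = (20)(14) = 280.0 J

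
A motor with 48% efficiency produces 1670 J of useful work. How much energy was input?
W_in = W_out/η = 1670/0.48 = 3479 J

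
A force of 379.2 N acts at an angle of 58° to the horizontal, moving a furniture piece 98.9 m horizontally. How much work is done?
W = F·d·cosθ = (379.2)(98.9)cos(58°) = 19870 J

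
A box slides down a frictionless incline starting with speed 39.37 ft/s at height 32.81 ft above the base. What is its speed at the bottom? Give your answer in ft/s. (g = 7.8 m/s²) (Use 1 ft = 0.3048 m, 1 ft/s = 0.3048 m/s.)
Convert to SI: v₀ = 12.0 m/s, h = 10.0005 m
½mv₀² + mgh = ½mv² ⇒ v = √(v₀² + 2gh) = √(12.0² + 2·7.8·10.0005) = 17.3207 m/s = 56.83 ft/s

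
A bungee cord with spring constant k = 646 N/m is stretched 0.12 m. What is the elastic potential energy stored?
PE = ½kx² = ½(646)(0.12)² = 4.651 J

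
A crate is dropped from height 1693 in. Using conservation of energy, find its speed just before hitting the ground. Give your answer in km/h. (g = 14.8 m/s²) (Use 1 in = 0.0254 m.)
Convert to SI: h = 43.0022 m
mgh = ½mv² ⇒ v = √(2gh) = √(2·14.8·43.0022) = 35.6772 m/s = 128.4 km/h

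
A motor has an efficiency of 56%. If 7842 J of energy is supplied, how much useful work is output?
W_out = η·W_in = 0.56·7842 = 4391.52 J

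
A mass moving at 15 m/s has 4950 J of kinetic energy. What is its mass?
m = 2·KE/v² = 2·4950/(15)² = 44.0 kg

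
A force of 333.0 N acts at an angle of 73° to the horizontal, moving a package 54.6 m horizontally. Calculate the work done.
W = F·d·cosθ = (333.0)(54.6)cos(73°) = 5316 J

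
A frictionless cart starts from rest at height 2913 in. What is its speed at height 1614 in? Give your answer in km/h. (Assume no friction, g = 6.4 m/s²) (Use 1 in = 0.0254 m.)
Convert to SI: h₁−h₂ = 32.9946 m
mgh₁ = mgh₂ + ½mv² ⇒ v = √(2g(h₁−h₂)) = √(2·6.4·32.9946) = 20.5507 m/s = 73.98 km/h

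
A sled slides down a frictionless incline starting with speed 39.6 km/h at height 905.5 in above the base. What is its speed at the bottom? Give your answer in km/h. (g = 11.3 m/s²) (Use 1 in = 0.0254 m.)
Convert to SI: v₀ = 11.0 m/s, h = 22.9997 m
½mv₀² + mgh = ½mv² ⇒ v = √(v₀² + 2gh) = √(11.0² + 2·11.3·22.9997) = 25.3139 m/s = 91.13 km/h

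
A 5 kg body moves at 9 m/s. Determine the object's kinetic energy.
KE = ½mv² = ½(5)(9)² = 202.5 J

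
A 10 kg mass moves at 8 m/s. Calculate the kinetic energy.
KE = ½mv² = ½(10)(8)² = 320.0 J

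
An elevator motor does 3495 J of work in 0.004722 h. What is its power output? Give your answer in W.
Convert to SI: W = 3495.0 J, t = 16.9992 s
P = W/t = 3495.0/16.9992 = 205.6 W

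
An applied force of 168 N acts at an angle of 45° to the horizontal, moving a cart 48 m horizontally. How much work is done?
W = F·d·cosθ = (168)(48)cos(45°) = 5702 J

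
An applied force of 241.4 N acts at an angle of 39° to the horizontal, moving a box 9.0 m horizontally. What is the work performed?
W = F·d·cosθ = (241.4)(9.0)cos(39°) = 1688 J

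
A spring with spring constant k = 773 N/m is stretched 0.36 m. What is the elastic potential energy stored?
PE = ½kx² = ½(773)(0.36)² = 50.09 J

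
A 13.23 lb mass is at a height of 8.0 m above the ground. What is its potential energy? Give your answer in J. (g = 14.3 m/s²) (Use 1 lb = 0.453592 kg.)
Convert to SI: m = 6.00102 kg, h = 8.0 m
PE = mgh = (6.00102)(14.3)(8.0) = 686.5 J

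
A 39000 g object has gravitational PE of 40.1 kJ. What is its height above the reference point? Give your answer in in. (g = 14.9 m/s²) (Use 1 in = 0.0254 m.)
Convert to SI: m = 39.0 kg, PE = 40100.0 J
h = PE/(mg) = 40100.0/(39.0·14.9) = 69.0071 m = 2717 in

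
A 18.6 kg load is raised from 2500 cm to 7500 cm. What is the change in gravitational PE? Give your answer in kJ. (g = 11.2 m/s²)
Convert to SI: m = 18.6 kg, Δh = 50.0 m
ΔPE = mgΔh = (18.6)(11.2)(50.0) = 10416.0 J = 10.42 kJ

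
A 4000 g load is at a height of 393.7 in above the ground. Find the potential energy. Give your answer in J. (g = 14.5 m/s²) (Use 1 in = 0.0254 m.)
Convert to SI: m = 4.0 kg, h = 9.99998 m
PE = mgh = (4.0)(14.5)(9.99998) = 580.0 J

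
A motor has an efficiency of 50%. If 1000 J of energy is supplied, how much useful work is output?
W_out = η·W_in = 0.5·1000 = 500.0 J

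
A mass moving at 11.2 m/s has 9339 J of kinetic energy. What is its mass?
m = 2·KE/v² = 2·9339/(11.2)² = 148.9 kg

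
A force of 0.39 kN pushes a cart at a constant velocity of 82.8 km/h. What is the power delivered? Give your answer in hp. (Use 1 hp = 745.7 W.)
Convert to SI: F = 390.0 N, v = 23.0 m/s
P = Fv = (390.0)(23.0) = 8970.0 W = 12.03 hp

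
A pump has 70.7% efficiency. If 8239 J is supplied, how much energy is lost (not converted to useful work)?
W_lost = W_in(1 − η) = 8239·(1 − 0.707) = 2414 J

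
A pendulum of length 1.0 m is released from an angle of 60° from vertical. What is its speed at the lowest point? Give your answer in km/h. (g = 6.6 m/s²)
h = L(1 − cosθ) = 1.0(1 − cos60°) = 0.5 m
v = √(2gh) = √(2·6.6·0.5) = 2.56905 m/s = 9.249 km/h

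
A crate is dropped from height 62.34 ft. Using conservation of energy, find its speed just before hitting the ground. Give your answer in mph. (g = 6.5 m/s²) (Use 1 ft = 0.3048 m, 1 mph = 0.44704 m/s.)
Convert to SI: h = 19.0012 m
mgh = ½mv² ⇒ v = √(2gh) = √(2·6.5·19.0012) = 15.7167 m/s = 35.16 mph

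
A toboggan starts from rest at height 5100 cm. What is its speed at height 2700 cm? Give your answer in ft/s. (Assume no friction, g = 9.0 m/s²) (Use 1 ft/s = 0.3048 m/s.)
Convert to SI: h₁−h₂ = 24.0 m
mgh₁ = mgh₂ + ½mv² ⇒ v = √(2g(h₁−h₂)) = √(2·9.0·24.0) = 20.7846 m/s = 68.19 ft/s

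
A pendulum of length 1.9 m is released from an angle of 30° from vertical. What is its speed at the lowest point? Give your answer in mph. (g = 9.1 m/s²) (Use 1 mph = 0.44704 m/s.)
h = L(1 − cosθ) = 1.9(1 − cos30°) = 0.254552 m
v = √(2gh) = √(2·9.1·0.254552) = 2.1524 m/s = 4.815 mph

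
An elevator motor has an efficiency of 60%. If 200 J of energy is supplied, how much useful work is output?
W_out = η·W_in = 0.6·200 = 120.0 J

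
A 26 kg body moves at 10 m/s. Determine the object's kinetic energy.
KE = ½mv² = ½(26)(10)² = 1300.0 J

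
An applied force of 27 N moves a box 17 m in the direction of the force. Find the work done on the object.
W = F·d = (27)(17) = 459.0 J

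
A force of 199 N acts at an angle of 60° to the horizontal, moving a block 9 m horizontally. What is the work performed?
W = F·d·cosθ = (199)(9)cos(60°) = 895.5 J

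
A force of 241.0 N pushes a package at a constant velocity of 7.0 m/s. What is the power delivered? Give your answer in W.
P = Fv = (241.0)(7.0) = 1687 W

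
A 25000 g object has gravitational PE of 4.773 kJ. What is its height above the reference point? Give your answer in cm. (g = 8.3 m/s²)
Convert to SI: m = 25.0 kg, PE = 4773.0 J
h = PE/(mg) = 4773.0/(25.0·8.3) = 23.0024 m = 2300 cm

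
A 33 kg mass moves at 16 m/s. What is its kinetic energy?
KE = ½mv² = ½(33)(16)² = 4224.0 J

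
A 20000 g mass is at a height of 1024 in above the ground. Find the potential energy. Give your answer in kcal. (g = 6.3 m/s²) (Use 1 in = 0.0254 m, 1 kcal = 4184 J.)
Convert to SI: m = 20.0 kg, h = 26.0096 m
PE = mgh = (20.0)(6.3)(26.0096) = 3277.21 J = 0.7833 kcal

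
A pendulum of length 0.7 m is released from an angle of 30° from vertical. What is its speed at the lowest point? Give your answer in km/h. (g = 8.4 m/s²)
h = L(1 − cosθ) = 0.7(1 − cos30°) = 0.0937822 m
v = √(2gh) = √(2·8.4·0.0937822) = 1.25521 m/s = 4.519 km/h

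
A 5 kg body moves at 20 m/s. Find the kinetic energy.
KE = ½mv² = ½(5)(20)² = 1000.0 J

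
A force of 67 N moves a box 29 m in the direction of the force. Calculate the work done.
W = F·d = (67)(29) = 1943 J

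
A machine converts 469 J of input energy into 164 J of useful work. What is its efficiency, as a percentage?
η = W_out/W_in = 164/469 = 34.97%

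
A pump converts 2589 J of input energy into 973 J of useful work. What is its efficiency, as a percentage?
η = W_out/W_in = 973/2589 = 37.58%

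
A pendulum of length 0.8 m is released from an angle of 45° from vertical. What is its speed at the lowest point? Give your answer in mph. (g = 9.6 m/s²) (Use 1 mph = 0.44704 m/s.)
h = L(1 − cosθ) = 0.8(1 − cos45°) = 0.234315 m
v = √(2gh) = √(2·9.6·0.234315) = 2.12105 m/s = 4.745 mph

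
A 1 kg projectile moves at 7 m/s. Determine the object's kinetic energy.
KE = ½mv² = ½(1)(7)² = 24.5 J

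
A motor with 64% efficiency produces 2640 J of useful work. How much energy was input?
W_in = W_out/η = 2640/0.64 = 4125 J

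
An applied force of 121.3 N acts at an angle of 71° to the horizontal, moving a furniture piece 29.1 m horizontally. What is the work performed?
W = F·d·cosθ = (121.3)(29.1)cos(71°) = 1149 J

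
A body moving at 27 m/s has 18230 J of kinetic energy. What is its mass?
m = 2·KE/v² = 2·18230/(27)² = 50.01 kg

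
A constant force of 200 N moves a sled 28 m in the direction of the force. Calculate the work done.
W = F·d = (200)(28) = 5600 J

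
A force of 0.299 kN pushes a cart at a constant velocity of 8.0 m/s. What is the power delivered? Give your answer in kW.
Convert to SI: F = 299.0 N, v = 8.0 m/s
P = Fv = (299.0)(8.0) = 2392.0 W = 2.392 kW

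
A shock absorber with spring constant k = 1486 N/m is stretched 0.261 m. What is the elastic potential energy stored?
PE = ½kx² = ½(1486)(0.261)² = 50.61 J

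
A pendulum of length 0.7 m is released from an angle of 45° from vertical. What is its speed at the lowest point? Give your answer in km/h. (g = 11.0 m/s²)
h = L(1 − cosθ) = 0.7(1 − cos45°) = 0.205025 m
v = √(2gh) = √(2·11.0·0.205025) = 2.12381 m/s = 7.646 km/h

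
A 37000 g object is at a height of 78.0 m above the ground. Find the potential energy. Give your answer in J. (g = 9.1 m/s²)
Convert to SI: m = 37.0 kg, h = 78.0 m
PE = mgh = (37.0)(9.1)(78.0) = 26260 J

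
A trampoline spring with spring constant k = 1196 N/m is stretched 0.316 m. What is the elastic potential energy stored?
PE = ½kx² = ½(1196)(0.316)² = 59.71 J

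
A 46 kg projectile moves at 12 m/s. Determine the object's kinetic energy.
KE = ½mv² = ½(46)(12)² = 3312.0 J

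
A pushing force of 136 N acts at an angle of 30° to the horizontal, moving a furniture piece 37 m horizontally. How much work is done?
W = F·d·cosθ = (136)(37)cos(30°) = 4358 J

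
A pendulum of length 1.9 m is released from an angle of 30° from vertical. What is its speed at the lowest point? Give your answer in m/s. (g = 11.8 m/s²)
h = L(1 − cosθ) = 1.9(1 − cos30°) = 0.254552 m
v = √(2gh) = √(2·11.8·0.254552) = 2.451 m/s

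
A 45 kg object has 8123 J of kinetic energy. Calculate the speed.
v = √(2·KE/m) = √(2·8123/45) = 19.0 m/s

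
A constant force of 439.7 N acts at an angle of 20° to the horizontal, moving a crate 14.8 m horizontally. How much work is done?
W = F·d·cosθ = (439.7)(14.8)cos(20°) = 6115 J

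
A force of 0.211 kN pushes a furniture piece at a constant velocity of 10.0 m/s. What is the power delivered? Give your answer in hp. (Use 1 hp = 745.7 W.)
Convert to SI: F = 211.0 N, v = 10.0 m/s
P = Fv = (211.0)(10.0) = 2110.0 W = 2.83 hp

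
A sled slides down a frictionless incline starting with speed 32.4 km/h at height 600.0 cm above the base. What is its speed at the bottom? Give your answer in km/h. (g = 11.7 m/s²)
Convert to SI: v₀ = 9.0 m/s, h = 6.0 m
½mv₀² + mgh = ½mv² ⇒ v = √(v₀² + 2gh) = √(9.0² + 2·11.7·6.0) = 14.8795 m/s = 53.57 km/h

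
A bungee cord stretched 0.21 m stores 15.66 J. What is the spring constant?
k = 2·PE/x² = 2·15.66/(0.21)² = 710.2 N/m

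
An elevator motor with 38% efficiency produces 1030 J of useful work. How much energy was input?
W_in = W_out/η = 1030/0.38 = 2711 J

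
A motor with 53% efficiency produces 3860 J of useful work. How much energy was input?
W_in = W_out/η = 3860/0.53 = 7283 J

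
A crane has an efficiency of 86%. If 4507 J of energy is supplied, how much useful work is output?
W_out = η·W_in = 0.86·4507 = 3876.02 J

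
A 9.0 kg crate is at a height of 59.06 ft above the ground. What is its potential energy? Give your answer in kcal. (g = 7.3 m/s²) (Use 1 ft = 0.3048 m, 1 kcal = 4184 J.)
Convert to SI: m = 9.0 kg, h = 18.0015 m
PE = mgh = (9.0)(7.3)(18.0015) = 1182.7 J = 0.2827 kcal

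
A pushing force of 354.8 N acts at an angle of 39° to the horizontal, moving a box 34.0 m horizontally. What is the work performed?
W = F·d·cosθ = (354.8)(34.0)cos(39°) = 9375 J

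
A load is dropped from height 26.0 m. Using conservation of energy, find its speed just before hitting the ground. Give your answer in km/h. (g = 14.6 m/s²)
mgh = ½mv² ⇒ v = √(2gh) = √(2·14.6·26.0) = 27.5536 m/s = 99.19 km/h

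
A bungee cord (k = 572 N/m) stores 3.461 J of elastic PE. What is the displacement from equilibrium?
x = √(2·PE/k) = √(2·3.461/572) = 0.11 m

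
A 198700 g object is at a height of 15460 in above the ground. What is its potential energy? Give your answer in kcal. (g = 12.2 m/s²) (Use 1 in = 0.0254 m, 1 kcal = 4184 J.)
Convert to SI: m = 198.7 kg, h = 392.684 m
PE = mgh = (198.7)(12.2)(392.684) = 951921 J = 227.5 kcal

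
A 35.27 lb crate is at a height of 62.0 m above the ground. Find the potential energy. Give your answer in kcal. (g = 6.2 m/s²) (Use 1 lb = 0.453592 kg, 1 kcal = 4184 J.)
Convert to SI: m = 15.9982 kg, h = 62.0 m
PE = mgh = (15.9982)(6.2)(62.0) = 6149.7 J = 1.47 kcal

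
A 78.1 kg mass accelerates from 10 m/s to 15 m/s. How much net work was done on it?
W = ΔKE = ½m(v₂² − v₁²) = ½(78.1)(15² − 10²) = 4881.25 J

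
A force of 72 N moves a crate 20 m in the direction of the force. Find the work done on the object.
W = F·d = (72)(20) = 1440 J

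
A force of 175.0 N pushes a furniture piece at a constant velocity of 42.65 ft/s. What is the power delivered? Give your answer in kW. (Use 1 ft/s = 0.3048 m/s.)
Convert to SI: F = 175.0 N, v = 12.9997 m/s
P = Fv = (175.0)(12.9997) = 2274.95 W = 2.275 kW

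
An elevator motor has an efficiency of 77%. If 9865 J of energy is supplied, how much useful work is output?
W_out = η·W_in = 0.77·9865 = 7596.05 J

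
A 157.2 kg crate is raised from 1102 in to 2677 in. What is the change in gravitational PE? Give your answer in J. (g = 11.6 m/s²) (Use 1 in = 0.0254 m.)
Convert to SI: m = 157.2 kg, Δh = 40.005 m
ΔPE = mgΔh = (157.2)(11.6)(40.005) = 72950 J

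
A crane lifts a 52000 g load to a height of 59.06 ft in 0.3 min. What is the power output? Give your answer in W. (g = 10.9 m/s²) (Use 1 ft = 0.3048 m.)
Convert to SI: m = 52.0 kg, h = 18.0015 m, t = 18.0 s
P = mgh/t = (52.0)(10.9)(18.0015)/18.0 = 566.8 W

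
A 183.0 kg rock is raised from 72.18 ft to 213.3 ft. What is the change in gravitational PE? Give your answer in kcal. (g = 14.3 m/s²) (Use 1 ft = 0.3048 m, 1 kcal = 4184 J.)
Convert to SI: m = 183.0 kg, Δh = 43.0134 m
ΔPE = mgΔh = (183.0)(14.3)(43.0134) = 112562 J = 26.9 kcal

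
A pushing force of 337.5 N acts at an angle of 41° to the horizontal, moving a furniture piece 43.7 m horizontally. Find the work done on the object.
W = F·d·cosθ = (337.5)(43.7)cos(41°) = 11130 J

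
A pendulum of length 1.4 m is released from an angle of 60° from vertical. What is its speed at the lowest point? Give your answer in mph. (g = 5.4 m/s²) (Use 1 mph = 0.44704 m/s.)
h = L(1 − cosθ) = 1.4(1 − cos60°) = 0.7 m
v = √(2gh) = √(2·5.4·0.7) = 2.74955 m/s = 6.151 mph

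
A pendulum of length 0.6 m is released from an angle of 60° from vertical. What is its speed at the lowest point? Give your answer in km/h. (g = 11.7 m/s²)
h = L(1 − cosθ) = 0.6(1 − cos60°) = 0.3 m
v = √(2gh) = √(2·11.7·0.3) = 2.64953 m/s = 9.538 km/h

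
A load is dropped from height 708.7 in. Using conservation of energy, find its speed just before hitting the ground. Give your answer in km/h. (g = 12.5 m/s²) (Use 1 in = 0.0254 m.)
Convert to SI: h = 18.001 m
mgh = ½mv² ⇒ v = √(2gh) = √(2·12.5·18.001) = 21.2138 m/s = 76.37 km/h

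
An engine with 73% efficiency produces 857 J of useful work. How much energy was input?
W_in = W_out/η = 857/0.73 = 1174 J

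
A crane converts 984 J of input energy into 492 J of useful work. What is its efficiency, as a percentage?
η = W_out/W_in = 492/984 = 50.0%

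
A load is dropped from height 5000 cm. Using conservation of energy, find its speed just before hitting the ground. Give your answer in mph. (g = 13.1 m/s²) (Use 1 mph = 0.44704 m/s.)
Convert to SI: h = 50.0 m
mgh = ½mv² ⇒ v = √(2gh) = √(2·13.1·50.0) = 36.1939 m/s = 80.96 mph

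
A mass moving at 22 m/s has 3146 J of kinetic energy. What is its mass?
m = 2·KE/v² = 2·3146/(22)² = 13.0 kg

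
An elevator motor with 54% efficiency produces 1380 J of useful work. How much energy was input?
W_in = W_out/η = 1380/0.54 = 2556 J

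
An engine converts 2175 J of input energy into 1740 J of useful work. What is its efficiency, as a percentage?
η = W_out/W_in = 1740/2175 = 80.0%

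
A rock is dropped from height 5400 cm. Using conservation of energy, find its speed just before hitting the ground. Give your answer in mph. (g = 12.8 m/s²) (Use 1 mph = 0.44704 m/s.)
Convert to SI: h = 54.0 m
mgh = ½mv² ⇒ v = √(2gh) = √(2·12.8·54.0) = 37.1806 m/s = 83.17 mph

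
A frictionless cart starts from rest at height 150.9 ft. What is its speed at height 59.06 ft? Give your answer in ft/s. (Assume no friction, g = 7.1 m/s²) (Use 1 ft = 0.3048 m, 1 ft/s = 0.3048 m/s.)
Convert to SI: h₁−h₂ = 27.9928 m
mgh₁ = mgh₂ + ½mv² ⇒ v = √(2g(h₁−h₂)) = √(2·7.1·27.9928) = 19.9374 m/s = 65.41 ft/s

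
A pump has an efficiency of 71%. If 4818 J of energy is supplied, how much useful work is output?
W_out = η·W_in = 0.71·4818 = 3420.78 J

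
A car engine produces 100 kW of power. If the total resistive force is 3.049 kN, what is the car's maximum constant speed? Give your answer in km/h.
Convert to SI: F = 3049.0 N
P = Fv ⇒ v = P/F = 100000 W/3049.0 N = 32.7976 m/s = 118.1 km/h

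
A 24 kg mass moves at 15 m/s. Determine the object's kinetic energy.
KE = ½mv² = ½(24)(15)² = 2700.0 J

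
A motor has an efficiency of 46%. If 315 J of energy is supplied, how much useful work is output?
W_out = η·W_in = 0.46·315 = 144.9 J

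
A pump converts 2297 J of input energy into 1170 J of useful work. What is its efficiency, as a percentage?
η = W_out/W_in = 1170/2297 = 50.94%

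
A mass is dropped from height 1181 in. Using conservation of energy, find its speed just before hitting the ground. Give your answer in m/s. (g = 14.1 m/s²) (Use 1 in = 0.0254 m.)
Convert to SI: h = 29.9974 m
mgh = ½mv² ⇒ v = √(2gh) = √(2·14.1·29.9974) = 29.08 m/s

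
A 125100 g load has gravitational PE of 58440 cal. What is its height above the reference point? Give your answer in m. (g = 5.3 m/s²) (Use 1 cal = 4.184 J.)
Convert to SI: m = 125.1 kg, PE = 244513 J
h = PE/(mg) = 244513/(125.1·5.3) = 368.8 m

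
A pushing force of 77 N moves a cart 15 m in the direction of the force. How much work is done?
W = F·d = (77)(15) = 1155 J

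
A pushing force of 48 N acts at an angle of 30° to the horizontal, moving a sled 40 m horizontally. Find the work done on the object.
W = F·d·cosθ = (48)(40)cos(30°) = 1663 J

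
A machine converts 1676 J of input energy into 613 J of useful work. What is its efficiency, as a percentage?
η = W_out/W_in = 613/1676 = 36.58%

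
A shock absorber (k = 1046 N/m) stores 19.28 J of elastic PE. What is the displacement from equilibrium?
x = √(2·PE/k) = √(2·19.28/1046) = 0.192 m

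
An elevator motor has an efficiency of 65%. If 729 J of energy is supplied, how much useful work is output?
W_out = η·W_in = 0.65·729 = 473.85 J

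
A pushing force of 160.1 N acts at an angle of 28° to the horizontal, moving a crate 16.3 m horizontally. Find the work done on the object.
W = F·d·cosθ = (160.1)(16.3)cos(28°) = 2304 J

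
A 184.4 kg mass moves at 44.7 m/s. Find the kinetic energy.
KE = ½mv² = ½(184.4)(44.7)² = 184200 J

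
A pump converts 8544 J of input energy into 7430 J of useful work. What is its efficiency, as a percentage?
η = W_out/W_in = 7430/8544 = 86.96%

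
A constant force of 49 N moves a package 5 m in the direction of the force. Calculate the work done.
W = F·d = (49)(5) = 245.0 J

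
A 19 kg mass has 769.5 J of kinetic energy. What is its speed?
v = √(2·KE/m) = √(2·769.5/19) = 9.0 m/s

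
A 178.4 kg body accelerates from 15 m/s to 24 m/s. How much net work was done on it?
W = ΔKE = ½m(v₂² − v₁²) = ½(178.4)(24² − 15²) = 31309.2 J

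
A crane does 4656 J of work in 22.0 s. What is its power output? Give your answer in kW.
P = W/t = 4656.0/22.0 = 211.636 W = 0.2116 kW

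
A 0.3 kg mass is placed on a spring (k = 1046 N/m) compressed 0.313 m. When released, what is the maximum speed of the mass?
½kx² = ½mv² ⇒ v = x√(k/m) = (0.313)√(1046/0.3) = 18.48 m/s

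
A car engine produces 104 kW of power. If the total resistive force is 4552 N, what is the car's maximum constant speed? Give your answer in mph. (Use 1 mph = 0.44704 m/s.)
P = Fv ⇒ v = P/F = 104000 W/4552.0 N = 22.8471 m/s = 51.11 mph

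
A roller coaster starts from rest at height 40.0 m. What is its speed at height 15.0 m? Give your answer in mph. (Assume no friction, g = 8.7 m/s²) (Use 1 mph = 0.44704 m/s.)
mgh₁ = mgh₂ + ½mv² ⇒ v = √(2g(h₁−h₂)) = √(2·8.7·25.0) = 20.8567 m/s = 46.66 mph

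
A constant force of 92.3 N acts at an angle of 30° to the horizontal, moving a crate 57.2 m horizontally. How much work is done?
W = F·d·cosθ = (92.3)(57.2)cos(30°) = 4572 J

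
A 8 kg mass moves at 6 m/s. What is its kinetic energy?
KE = ½mv² = ½(8)(6)² = 144.0 J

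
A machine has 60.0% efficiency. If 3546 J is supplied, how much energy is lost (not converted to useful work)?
W_lost = W_in(1 − η) = 3546·(1 − 0.6) = 1418 J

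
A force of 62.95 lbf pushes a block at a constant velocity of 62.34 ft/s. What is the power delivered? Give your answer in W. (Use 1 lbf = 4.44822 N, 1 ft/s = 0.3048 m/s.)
Convert to SI: F = 280.015 N, v = 19.0012 m/s
P = Fv = (280.015)(19.0012) = 5321 W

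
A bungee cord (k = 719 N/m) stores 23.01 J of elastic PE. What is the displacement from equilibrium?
x = √(2·PE/k) = √(2·23.01/719) = 0.253 m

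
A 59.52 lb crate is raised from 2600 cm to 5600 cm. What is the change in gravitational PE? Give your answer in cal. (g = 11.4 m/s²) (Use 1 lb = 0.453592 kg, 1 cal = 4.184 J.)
Convert to SI: m = 26.9978 kg, Δh = 30.0 m
ΔPE = mgΔh = (26.9978)(11.4)(30.0) = 9233.25 J = 2207 cal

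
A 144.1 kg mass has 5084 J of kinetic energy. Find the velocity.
v = √(2·KE/m) = √(2·5084/144.1) = 8.4 m/s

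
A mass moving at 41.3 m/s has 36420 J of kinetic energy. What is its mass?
m = 2·KE/v² = 2·36420/(41.3)² = 42.7 kg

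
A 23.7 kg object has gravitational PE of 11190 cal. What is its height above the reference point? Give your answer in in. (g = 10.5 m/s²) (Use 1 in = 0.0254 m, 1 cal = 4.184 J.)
Convert to SI: m = 23.7 kg, PE = 46819.0 J
h = PE/(mg) = 46819.0/(23.7·10.5) = 188.141 m = 7407 in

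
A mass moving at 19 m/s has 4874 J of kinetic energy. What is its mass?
m = 2·KE/v² = 2·4874/(19)² = 27.0 kg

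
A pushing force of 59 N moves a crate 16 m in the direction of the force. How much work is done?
W = F·d = (59)(16) = 944.0 J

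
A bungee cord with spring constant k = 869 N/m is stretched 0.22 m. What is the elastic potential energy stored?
PE = ½kx² = ½(869)(0.22)² = 21.03 J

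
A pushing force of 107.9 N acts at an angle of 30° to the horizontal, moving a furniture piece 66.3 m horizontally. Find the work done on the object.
W = F·d·cosθ = (107.9)(66.3)cos(30°) = 6195 J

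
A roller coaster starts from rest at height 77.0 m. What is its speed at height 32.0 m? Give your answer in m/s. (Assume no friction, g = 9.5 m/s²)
mgh₁ = mgh₂ + ½mv² ⇒ v = √(2g(h₁−h₂)) = √(2·9.5·45.0) = 29.24 m/s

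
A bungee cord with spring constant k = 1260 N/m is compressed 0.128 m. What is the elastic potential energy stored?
PE = ½kx² = ½(1260)(0.128)² = 10.32 J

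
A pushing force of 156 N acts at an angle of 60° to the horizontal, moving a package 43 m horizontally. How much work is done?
W = F·d·cosθ = (156)(43)cos(60°) = 3354 J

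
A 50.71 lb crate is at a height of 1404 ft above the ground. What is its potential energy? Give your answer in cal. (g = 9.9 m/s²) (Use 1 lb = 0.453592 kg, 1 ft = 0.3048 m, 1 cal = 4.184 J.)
Convert to SI: m = 23.0017 kg, h = 427.939 m
PE = mgh = (23.0017)(9.9)(427.939) = 97448.7 J = 23290 cal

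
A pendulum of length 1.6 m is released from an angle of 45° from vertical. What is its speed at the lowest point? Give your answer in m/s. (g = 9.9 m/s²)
h = L(1 − cosθ) = 1.6(1 − cos45°) = 0.468629 m
v = √(2gh) = √(2·9.9·0.468629) = 3.046 m/s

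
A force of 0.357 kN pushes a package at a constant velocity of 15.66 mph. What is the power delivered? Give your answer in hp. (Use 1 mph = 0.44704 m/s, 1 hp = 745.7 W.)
Convert to SI: F = 357.0 N, v = 7.00065 m/s
P = Fv = (357.0)(7.00065) = 2499.23 W = 3.352 hp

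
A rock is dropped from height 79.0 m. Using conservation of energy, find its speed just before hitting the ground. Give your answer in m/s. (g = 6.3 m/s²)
mgh = ½mv² ⇒ v = √(2gh) = √(2·6.3·79.0) = 31.55 m/s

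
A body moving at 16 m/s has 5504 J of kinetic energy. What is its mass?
m = 2·KE/v² = 2·5504/(16)² = 43.0 kg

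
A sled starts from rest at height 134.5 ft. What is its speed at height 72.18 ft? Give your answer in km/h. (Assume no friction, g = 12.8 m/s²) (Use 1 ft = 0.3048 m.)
Convert to SI: h₁−h₂ = 18.9951 m
mgh₁ = mgh₂ + ½mv² ⇒ v = √(2g(h₁−h₂)) = √(2·12.8·18.9951) = 22.0517 m/s = 79.39 km/h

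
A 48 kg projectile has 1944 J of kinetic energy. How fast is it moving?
v = √(2·KE/m) = √(2·1944/48) = 9.0 m/s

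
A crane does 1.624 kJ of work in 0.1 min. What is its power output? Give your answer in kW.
Convert to SI: W = 1624.0 J, t = 6.0 s
P = W/t = 1624.0/6.0 = 270.667 W = 0.2707 kW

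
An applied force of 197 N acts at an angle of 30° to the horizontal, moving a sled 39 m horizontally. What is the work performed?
W = F·d·cosθ = (197)(39)cos(30°) = 6654 J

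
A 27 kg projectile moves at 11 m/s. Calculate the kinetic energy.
KE = ½mv² = ½(27)(11)² = 1633.5 J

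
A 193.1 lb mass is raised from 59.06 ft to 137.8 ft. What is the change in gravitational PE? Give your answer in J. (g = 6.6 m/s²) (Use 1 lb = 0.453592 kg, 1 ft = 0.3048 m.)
Convert to SI: m = 87.5886 kg, Δh = 24.0 m
ΔPE = mgΔh = (87.5886)(6.6)(24.0) = 13870 J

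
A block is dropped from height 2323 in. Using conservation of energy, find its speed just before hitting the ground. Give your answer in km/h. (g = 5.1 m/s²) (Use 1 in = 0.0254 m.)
Convert to SI: h = 59.0042 m
mgh = ½mv² ⇒ v = √(2gh) = √(2·5.1·59.0042) = 24.5325 m/s = 88.32 km/h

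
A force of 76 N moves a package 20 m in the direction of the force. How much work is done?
W = F·d = (76)(20) = 1520 J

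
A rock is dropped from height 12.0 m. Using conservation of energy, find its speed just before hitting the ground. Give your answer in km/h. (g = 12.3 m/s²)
mgh = ½mv² ⇒ v = √(2gh) = √(2·12.3·12.0) = 17.1814 m/s = 61.85 km/h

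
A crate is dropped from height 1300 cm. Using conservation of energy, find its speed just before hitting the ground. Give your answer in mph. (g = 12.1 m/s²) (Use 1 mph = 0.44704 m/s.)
Convert to SI: h = 13.0 m
mgh = ½mv² ⇒ v = √(2gh) = √(2·12.1·13.0) = 17.737 m/s = 39.68 mph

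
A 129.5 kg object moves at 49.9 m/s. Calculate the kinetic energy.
KE = ½mv² = ½(129.5)(49.9)² = 161200 J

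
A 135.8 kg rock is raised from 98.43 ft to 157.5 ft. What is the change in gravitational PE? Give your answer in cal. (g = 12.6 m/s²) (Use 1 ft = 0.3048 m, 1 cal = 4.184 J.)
Convert to SI: m = 135.8 kg, Δh = 18.0045 m
ΔPE = mgΔh = (135.8)(12.6)(18.0045) = 30807.2 J = 7363 cal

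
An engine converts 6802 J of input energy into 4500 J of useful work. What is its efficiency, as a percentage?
η = W_out/W_in = 4500/6802 = 66.16%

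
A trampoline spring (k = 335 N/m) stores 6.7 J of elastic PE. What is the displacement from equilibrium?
x = √(2·PE/k) = √(2·6.7/335) = 0.2 m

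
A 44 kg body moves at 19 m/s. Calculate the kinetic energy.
KE = ½mv² = ½(44)(19)² = 7942.0 J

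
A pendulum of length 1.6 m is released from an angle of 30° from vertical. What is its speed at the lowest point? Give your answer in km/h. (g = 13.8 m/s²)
h = L(1 − cosθ) = 1.6(1 − cos30°) = 0.214359 m
v = √(2gh) = √(2·13.8·0.214359) = 2.43235 m/s = 8.756 km/h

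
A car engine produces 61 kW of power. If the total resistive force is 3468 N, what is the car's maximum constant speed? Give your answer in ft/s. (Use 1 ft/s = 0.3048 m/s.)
P = Fv ⇒ v = P/F = 61000 W/3468.0 N = 17.5894 m/s = 57.71 ft/s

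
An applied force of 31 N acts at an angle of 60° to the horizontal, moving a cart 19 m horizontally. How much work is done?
W = F·d·cosθ = (31)(19)cos(60°) = 294.5 J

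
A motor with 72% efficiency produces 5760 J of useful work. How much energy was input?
W_in = W_out/η = 5760/0.72 = 8000 J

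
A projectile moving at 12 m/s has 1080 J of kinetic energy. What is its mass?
m = 2·KE/v² = 2·1080/(12)² = 15.0 kg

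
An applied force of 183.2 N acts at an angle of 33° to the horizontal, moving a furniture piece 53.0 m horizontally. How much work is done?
W = F·d·cosθ = (183.2)(53.0)cos(33°) = 8143 J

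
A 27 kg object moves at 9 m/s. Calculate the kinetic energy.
KE = ½mv² = ½(27)(9)² = 1093.5 J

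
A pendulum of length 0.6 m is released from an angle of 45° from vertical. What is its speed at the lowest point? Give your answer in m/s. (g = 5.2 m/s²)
h = L(1 − cosθ) = 0.6(1 − cos45°) = 0.175736 m
v = √(2gh) = √(2·5.2·0.175736) = 1.352 m/s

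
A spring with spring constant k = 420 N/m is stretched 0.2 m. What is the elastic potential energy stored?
PE = ½kx² = ½(420)(0.2)² = 8.4 J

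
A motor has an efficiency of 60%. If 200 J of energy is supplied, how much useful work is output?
W_out = η·W_in = 0.6·200 = 120.0 J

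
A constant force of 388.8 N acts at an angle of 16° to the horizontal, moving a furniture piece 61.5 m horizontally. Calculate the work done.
W = F·d·cosθ = (388.8)(61.5)cos(16°) = 22980 J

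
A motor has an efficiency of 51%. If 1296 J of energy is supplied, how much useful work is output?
W_out = η·W_in = 0.51·1296 = 660.96 J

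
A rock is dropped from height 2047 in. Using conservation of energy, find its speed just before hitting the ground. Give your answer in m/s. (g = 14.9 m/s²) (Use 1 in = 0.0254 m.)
Convert to SI: h = 51.9938 m
mgh = ½mv² ⇒ v = √(2gh) = √(2·14.9·51.9938) = 39.36 m/s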